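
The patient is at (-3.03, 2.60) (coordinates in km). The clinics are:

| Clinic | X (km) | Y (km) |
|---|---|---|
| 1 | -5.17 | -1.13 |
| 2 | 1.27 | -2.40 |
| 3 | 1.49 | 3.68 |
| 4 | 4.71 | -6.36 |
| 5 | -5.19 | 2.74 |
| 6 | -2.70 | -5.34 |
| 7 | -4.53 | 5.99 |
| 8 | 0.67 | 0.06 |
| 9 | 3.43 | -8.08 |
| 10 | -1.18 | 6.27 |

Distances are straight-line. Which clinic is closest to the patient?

Distances from (-3.03, 2.60):
1: 4.30 km
2: 6.59 km
3: 4.65 km
4: 11.84 km
5: 2.16 km
6: 7.95 km
7: 3.71 km
8: 4.49 km
9: 12.48 km
10: 4.11 km
Minimum: 5 at 2.16 km.

5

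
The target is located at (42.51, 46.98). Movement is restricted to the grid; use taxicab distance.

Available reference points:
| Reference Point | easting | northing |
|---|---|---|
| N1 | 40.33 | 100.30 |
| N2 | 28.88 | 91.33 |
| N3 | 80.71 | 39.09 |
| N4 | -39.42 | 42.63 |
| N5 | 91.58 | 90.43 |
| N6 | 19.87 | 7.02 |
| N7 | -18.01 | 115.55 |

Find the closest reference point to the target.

N3

Distances from (42.51, 46.98):
N1: |-2.18| + |53.32| = 2.18 + 53.32 = 55.50
N2: |-13.63| + |44.35| = 13.63 + 44.35 = 57.98
N3: |38.20| + |-7.89| = 38.20 + 7.89 = 46.09
N4: |-81.93| + |-4.35| = 81.93 + 4.35 = 86.28
N5: |49.07| + |43.45| = 49.07 + 43.45 = 92.52
N6: |-22.64| + |-39.96| = 22.64 + 39.96 = 62.60
N7: |-60.52| + |68.57| = 60.52 + 68.57 = 129.09
Minimum: N3 at 46.09.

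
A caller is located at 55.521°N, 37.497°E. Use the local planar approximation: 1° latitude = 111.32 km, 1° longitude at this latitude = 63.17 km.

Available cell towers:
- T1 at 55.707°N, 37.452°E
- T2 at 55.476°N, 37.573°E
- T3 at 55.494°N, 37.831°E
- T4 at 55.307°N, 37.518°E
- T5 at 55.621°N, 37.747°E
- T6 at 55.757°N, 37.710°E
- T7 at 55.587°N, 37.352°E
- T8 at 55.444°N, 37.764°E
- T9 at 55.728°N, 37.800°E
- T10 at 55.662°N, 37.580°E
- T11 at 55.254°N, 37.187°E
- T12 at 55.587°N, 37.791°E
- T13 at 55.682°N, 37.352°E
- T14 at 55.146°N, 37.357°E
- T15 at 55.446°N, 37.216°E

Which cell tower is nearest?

T2

Distances from 55.521°N, 37.497°E:
T1: 20.900 km
T2: 6.939 km
T3: 21.312 km
T4: 23.859 km
T5: 19.322 km
T6: 29.517 km
T7: 11.742 km
T8: 18.920 km
T9: 29.956 km
T10: 16.549 km
T11: 35.594 km
T12: 19.972 km
T13: 20.127 km
T14: 42.672 km
T15: 19.616 km
Minimum: T2 at 6.939 km.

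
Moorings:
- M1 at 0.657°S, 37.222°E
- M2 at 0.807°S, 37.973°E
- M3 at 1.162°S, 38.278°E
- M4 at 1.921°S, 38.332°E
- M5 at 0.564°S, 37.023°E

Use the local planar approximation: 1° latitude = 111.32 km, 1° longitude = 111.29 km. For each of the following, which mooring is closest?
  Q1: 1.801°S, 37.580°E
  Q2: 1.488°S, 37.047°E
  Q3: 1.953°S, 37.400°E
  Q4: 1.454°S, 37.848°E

Q1 at 1.801°S, 37.580°E:
  M1: √((1.144·111.32)² + (-0.358·111.29)²) = √(16218.04288 + 1587.37062) = 133.437 km
  M2: √((0.994·111.32)² + (0.393·111.29)²) = √(12243.88281 + 1912.92254) = 118.982 km
  M3: √((0.639·111.32)² + (0.698·111.29)²) = √(5059.97198 + 6034.24765) = 105.329 km
  M4: √((-0.120·111.32)² + (0.752·111.29)²) = √(178.44685 + 7004.02949) = 84.749 km
  M5: √((1.237·111.32)² + (-0.557·111.29)²) = √(18962.07214 + 3842.57785) = 151.012 km
  → nearest: M4 (84.749 km)
Q2 at 1.488°S, 37.047°E:
  M1: √((0.831·111.32)² + (0.175·111.29)²) = √(8557.53025 + 379.30484) = 94.535 km
  M2: √((0.681·111.32)² + (0.926·111.29)²) = √(5746.99235 + 10620.23821) = 127.934 km
  M3: √((0.326·111.32)² + (1.231·111.29)²) = √(1316.98733 + 18768.44926) = 141.723 km
  M4: √((-0.433·111.32)² + (1.285·111.29)²) = √(2323.39039 + 20451.18796) = 150.912 km
  M5: √((0.924·111.32)² + (-0.024·111.29)²) = √(10580.11377 + 7.13403) = 102.894 km
  → nearest: M1 (94.535 km)
Q3 at 1.953°S, 37.400°E:
  M1: √((1.296·111.32)² + (-0.178·111.29)²) = √(20814.04065 + 392.42104) = 145.624 km
  M2: √((1.146·111.32)² + (0.573·111.29)²) = √(16274.79889 + 4066.50704) = 142.623 km
  M3: √((0.791·111.32)² + (0.878·111.29)²) = √(7753.52805 + 9547.75611) = 131.534 km
  M4: √((0.032·111.32)² + (0.932·111.29)²) = √(12.68955 + 10758.31137) = 103.783 km
  M5: √((1.389·111.32)² + (-0.377·111.29)²) = √(23908.42057 + 1760.33363) = 160.215 km
  → nearest: M4 (103.783 km)
Q4 at 1.454°S, 37.848°E:
  M1: √((0.797·111.32)² + (-0.626·111.29)²) = √(7871.60038 + 4853.56613) = 112.806 km
  M2: √((0.647·111.32)² + (0.125·111.29)²) = √(5187.46234 + 193.52288) = 73.355 km
  M3: √((0.292·111.32)² + (0.430·111.29)²) = √(1056.60363 + 2290.07231) = 57.850 km
  M4: √((-0.467·111.32)² + (0.484·111.29)²) = √(2702.58994 + 2901.36928) = 74.860 km
  M5: √((0.890·111.32)² + (-0.825·111.29)²) = √(9815.81600 + 8429.85650) = 135.077 km
  → nearest: M3 (57.850 km)

Q1→M4; Q2→M1; Q3→M4; Q4→M3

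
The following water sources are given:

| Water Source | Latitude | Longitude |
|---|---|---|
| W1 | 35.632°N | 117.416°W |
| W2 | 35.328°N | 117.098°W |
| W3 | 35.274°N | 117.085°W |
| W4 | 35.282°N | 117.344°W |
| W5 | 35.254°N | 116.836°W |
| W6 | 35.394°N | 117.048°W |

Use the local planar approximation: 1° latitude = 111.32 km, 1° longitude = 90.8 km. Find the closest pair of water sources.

W2 and W3

Pairwise distances:
W2–W3: 6.126 km
W2–W6: 8.637 km
W3–W6: 13.774 km
W3–W5: 22.719 km
W2–W4: 22.916 km
W3–W4: 23.534 km
W5–W6: 24.768 km
W2–W5: 25.175 km
W4–W6: 29.628 km
W1–W4: 39.507 km
W1–W6: 42.643 km
W1–W2: 44.486 km
W4–W5: 46.232 km
W1–W3: 49.915 km
W1–W5: 67.410 km
Closest pair: W2–W3 at 6.126 km.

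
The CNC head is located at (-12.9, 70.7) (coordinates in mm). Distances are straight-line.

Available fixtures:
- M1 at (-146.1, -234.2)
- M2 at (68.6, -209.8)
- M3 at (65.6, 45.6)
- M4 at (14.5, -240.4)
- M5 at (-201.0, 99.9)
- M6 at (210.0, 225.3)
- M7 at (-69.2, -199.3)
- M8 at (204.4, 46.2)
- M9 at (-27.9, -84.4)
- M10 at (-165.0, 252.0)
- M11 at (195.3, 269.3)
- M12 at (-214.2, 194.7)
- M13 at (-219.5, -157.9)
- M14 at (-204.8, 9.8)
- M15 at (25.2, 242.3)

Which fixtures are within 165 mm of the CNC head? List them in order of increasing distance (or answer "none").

M3, M9

Distances from (-12.9, 70.7):
M1: 332.7 mm
M2: 292.1 mm
M3: 82.4 mm
M4: 312.3 mm
M5: 190.4 mm
M6: 271.3 mm
M7: 275.8 mm
M8: 218.7 mm
M9: 155.8 mm
M10: 236.7 mm
M11: 287.7 mm
M12: 236.4 mm
M13: 308.1 mm
M14: 201.3 mm
M15: 175.8 mm
Threshold 165 mm: M3 (82.4 mm), M9 (155.8 mm) are within range.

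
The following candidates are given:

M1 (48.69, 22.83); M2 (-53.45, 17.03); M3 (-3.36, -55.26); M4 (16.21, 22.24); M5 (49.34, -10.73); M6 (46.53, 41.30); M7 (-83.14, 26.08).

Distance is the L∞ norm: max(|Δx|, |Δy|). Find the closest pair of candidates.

Pairwise distances:
M1–M2: 102.14
M1–M3: 78.09
M1–M4: 32.48
M1–M5: 33.56
M1–M6: 18.47
M1–M7: 131.83
M2–M3: 72.29
M2–M4: 69.66
M2–M5: 102.79
M2–M6: 99.98
M2–M7: 29.69
M3–M4: 77.50
M3–M5: 52.70
M3–M6: 96.56
M3–M7: 81.34
M4–M5: 33.13
M4–M6: 30.32
M4–M7: 99.35
M5–M6: 52.03
M5–M7: 132.48
M6–M7: 129.67
Closest pair: M1–M6 at 18.47.

M1 and M6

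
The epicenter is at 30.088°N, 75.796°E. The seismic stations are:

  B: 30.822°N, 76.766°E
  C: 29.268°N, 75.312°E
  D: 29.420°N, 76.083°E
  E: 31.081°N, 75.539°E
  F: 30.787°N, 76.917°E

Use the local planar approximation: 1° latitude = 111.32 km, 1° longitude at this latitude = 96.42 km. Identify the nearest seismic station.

Distances from 30.088°N, 75.796°E:
B: 124.192 km
C: 102.520 km
D: 79.344 km
E: 113.284 km
F: 133.182 km
Minimum: D at 79.344 km.

D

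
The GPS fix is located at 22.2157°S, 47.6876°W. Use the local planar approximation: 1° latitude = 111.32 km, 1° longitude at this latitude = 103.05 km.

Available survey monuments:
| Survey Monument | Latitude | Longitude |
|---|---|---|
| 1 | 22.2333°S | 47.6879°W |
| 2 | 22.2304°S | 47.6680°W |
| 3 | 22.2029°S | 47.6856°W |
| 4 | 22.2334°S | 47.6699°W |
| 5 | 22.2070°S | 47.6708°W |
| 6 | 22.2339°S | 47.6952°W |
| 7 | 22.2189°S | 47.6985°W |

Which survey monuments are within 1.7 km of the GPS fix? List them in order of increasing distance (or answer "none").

7, 3

Distances from 22.2157°S, 47.6876°W:
1: √((-0.0176·111.32)² + (-0.0003·103.05)²) = √(3.838590 + 0.000956) = 1.9595 km
2: √((-0.0147·111.32)² + (0.0196·103.05)²) = √(2.677818 + 4.079511) = 2.5995 km
3: √((0.0128·111.32)² + (0.0020·103.05)²) = √(2.030329 + 0.042477) = 1.4397 km
4: √((-0.0177·111.32)² + (0.0177·103.05)²) = √(3.882334 + 3.326921) = 2.6850 km
5: √((0.0087·111.32)² + (0.0168·103.05)²) = √(0.937961 + 2.997192) = 1.9837 km
6: √((-0.0182·111.32)² + (-0.0076·103.05)²) = √(4.104773 + 0.613371) = 2.1721 km
7: √((-0.0032·111.32)² + (-0.0109·103.05)²) = √(0.126896 + 1.261679) = 1.1784 km
Threshold 1.7 km: 7 (1.1784 km), 3 (1.4397 km) are within range.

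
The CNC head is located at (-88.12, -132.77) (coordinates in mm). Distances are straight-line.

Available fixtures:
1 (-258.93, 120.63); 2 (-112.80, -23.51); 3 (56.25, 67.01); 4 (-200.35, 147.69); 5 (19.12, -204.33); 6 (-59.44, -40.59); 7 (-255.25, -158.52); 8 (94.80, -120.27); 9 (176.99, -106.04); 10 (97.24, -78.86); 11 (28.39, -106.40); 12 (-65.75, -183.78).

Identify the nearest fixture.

Distances from (-88.12, -132.77):
1: √((-170.81)² + (253.40)²) = √(29176.0561 + 64211.5600) = 305.59 mm
2: √((-24.68)² + (109.26)²) = √(609.1024 + 11937.7476) = 112.01 mm
3: √((144.37)² + (199.78)²) = √(20842.6969 + 39912.0484) = 246.48 mm
4: √((-112.23)² + (280.46)²) = √(12595.5729 + 78657.8116) = 302.08 mm
5: √((107.24)² + (-71.56)²) = √(11500.4176 + 5120.8336) = 128.92 mm
6: √((28.68)² + (92.18)²) = √(822.5424 + 8497.1524) = 96.54 mm
7: √((-167.13)² + (-25.75)²) = √(27932.4369 + 663.0625) = 169.10 mm
8: √((182.92)² + (12.50)²) = √(33459.7264 + 156.2500) = 183.35 mm
9: √((265.11)² + (26.73)²) = √(70283.3121 + 714.4929) = 266.45 mm
10: √((185.36)² + (53.91)²) = √(34358.3296 + 2906.2881) = 193.04 mm
11: √((116.51)² + (26.37)²) = √(13574.5801 + 695.3769) = 119.46 mm
12: √((22.37)² + (-51.01)²) = √(500.4169 + 2602.0201) = 55.70 mm
Minimum: 12 at 55.70 mm.

12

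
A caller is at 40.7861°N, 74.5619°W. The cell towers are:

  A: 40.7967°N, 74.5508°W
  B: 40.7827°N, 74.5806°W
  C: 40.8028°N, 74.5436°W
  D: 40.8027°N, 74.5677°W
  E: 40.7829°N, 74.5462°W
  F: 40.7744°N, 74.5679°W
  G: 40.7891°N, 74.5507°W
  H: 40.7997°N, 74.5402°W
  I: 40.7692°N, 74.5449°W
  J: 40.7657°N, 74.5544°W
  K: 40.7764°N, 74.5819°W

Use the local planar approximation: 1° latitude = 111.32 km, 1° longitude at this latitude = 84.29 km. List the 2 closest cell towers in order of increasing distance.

Distances from 40.7861°N, 74.5619°W:
A: √((0.0106·111.32)² + (0.0111·84.29)²) = √(1.392381 + 0.875383) = 1.5059 km
B: √((-0.0034·111.32)² + (-0.0187·84.29)²) = √(0.143253 + 2.484479) = 1.6210 km
C: √((0.0167·111.32)² + (0.0183·84.29)²) = √(3.456045 + 2.379328) = 2.4157 km
D: √((0.0166·111.32)² + (-0.0058·84.29)²) = √(3.414779 + 0.239006) = 1.9115 km
E: √((-0.0032·111.32)² + (0.0157·84.29)²) = √(0.126896 + 1.751263) = 1.3705 km
F: √((-0.0117·111.32)² + (-0.0060·84.29)²) = √(1.696360 + 0.255773) = 1.3972 km
G: √((0.0030·111.32)² + (0.0112·84.29)²) = √(0.111529 + 0.891227) = 1.0014 km
H: √((0.0136·111.32)² + (0.0217·84.29)²) = √(2.292051 + 3.345581) = 2.3744 km
I: √((-0.0169·111.32)² + (0.0170·84.29)²) = √(3.539320 + 2.053288) = 2.3649 km
J: √((-0.0204·111.32)² + (0.0075·84.29)²) = √(5.157114 + 0.399645) = 2.3573 km
K: √((-0.0097·111.32)² + (-0.0200·84.29)²) = √(1.165977 + 2.841922) = 2.0020 km
Sorted: G (1.0014 km) < E (1.3705 km) < F (1.3972 km) < A (1.5059 km) < …

G, E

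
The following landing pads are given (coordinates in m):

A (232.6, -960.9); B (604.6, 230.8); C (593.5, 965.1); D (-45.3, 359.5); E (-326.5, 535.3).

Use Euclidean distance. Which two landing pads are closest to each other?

D and E

Pairwise distances:
A–B: 1248.4 m
A–C: 1959.5 m
A–D: 1349.3 m
A–E: 1597.2 m
B–C: 734.4 m
B–D: 662.5 m
B–E: 979.6 m
C–D: 880.2 m
C–E: 1015.4 m
D–E: 331.6 m
Closest pair: D–E at 331.6 m.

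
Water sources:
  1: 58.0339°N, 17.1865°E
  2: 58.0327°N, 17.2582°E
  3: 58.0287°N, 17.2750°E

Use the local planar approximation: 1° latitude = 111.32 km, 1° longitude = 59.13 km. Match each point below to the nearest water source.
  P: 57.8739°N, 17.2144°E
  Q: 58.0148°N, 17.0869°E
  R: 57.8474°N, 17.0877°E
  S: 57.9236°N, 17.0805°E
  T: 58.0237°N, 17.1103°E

P→3; Q→1; R→1; S→1; T→1

P at 57.8739°N, 17.2144°E:
  1: 17.8874 km
  2: 17.8663 km
  3: 17.6009 km
  → nearest: 3 (17.6009 km)
Q at 58.0148°N, 17.0869°E:
  1: 6.2614 km
  2: 10.3231 km
  3: 11.2295 km
  → nearest: 1 (6.2614 km)
R at 57.8474°N, 17.0877°E:
  1: 21.5675 km
  2: 22.9595 km
  3: 23.0214 km
  → nearest: 1 (21.5675 km)
S at 57.9236°N, 17.0805°E:
  1: 13.7858 km
  2: 16.0595 km
  3: 16.4058 km
  → nearest: 1 (13.7858 km)
T at 58.0237°N, 17.1103°E:
  1: 4.6466 km
  2: 8.8025 km
  3: 9.7546 km
  → nearest: 1 (4.6466 km)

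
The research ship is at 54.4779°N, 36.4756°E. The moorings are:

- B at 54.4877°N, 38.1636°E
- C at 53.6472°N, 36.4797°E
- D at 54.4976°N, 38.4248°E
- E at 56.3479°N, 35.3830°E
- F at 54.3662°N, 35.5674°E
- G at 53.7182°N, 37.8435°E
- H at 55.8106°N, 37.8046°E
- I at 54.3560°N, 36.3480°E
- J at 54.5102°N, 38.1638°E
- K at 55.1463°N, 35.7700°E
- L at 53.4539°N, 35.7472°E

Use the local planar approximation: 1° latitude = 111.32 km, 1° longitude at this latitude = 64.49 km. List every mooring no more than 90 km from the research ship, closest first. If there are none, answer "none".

I, F, K

Distances from 54.4779°N, 36.4756°E:
B: √((0.0098·111.32)² + (1.6880·64.49)²) = √(1.190141 + 11850.308007) = 108.8646 km
C: √((-0.8307·111.32)² + (0.0041·64.49)²) = √(8551.352641 + 0.069912) = 92.4739 km
D: √((0.0197·111.32)² + (1.9492·64.49)²) = √(4.809267 + 15801.472486) = 125.7230 km
E: √((1.8700·111.32)² + (-1.0926·64.49)²) = √(43334.082759 + 4964.861595) = 219.7702 km
F: √((-0.1117·111.32)² + (-0.9082·64.49)²) = √(154.615398 + 3430.423581) = 59.8752 km
G: √((-0.7597·111.32)² + (1.3679·64.49)²) = √(7152.051749 + 7782.039896) = 122.2051 km
H: √((1.3327·111.32)² + (1.3290·64.49)²) = √(22009.551397 + 7345.725846) = 171.3338 km
I: √((-0.1219·111.32)² + (-0.1276·64.49)²) = √(184.142403 + 67.715190) = 15.8700 km
J: √((0.0323·111.32)² + (1.6882·64.49)²) = √(12.928598 + 11853.116303) = 108.9314 km
K: √((0.6684·111.32)² + (-0.7056·64.49)²) = √(5536.295694 + 2070.627121) = 87.2177 km
L: √((-1.0240·111.32)² + (-0.7284·64.49)²) = √(12994.103109 + 2206.605153) = 123.2912 km
Threshold 90 km: I (15.8700 km), F (59.8752 km), K (87.2177 km) are within range.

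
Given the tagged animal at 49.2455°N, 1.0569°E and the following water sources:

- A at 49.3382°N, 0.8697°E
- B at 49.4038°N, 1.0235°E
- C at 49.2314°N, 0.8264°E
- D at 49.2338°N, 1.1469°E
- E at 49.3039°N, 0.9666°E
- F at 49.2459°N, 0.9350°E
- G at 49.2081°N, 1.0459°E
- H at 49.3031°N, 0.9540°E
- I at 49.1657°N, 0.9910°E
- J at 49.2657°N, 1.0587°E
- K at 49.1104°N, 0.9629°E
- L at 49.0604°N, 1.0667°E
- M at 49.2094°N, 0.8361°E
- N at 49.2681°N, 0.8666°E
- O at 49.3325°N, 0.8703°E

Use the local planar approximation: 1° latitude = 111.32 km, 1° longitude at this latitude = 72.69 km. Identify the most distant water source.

Distances from 49.2455°N, 1.0569°E:
A: √((0.0927·111.32)² + (-0.1872·72.69)²) = √(106.489273 + 185.165907) = 17.0779 km
B: √((0.1583·111.32)² + (-0.0334·72.69)²) = √(310.533333 + 5.894436) = 17.7884 km
C: √((-0.0141·111.32)² + (-0.2305·72.69)²) = √(2.463682 + 280.731533) = 16.8284 km
D: √((-0.0117·111.32)² + (0.0900·72.69)²) = √(1.696360 + 42.799072) = 6.6705 km
E: √((0.0584·111.32)² + (-0.0903·72.69)²) = √(42.264145 + 43.084875) = 9.2385 km
F: √((0.0004·111.32)² + (-0.1219·72.69)²) = √(0.001983 + 78.515744) = 8.8610 km
G: √((-0.0374·111.32)² + (-0.0110·72.69)²) = √(17.333633 + 0.639344) = 4.2395 km
H: √((0.0576·111.32)² + (-0.1029·72.69)²) = √(41.114154 + 55.947423) = 9.8520 km
I: √((-0.0798·111.32)² + (-0.0659·72.69)²) = √(78.913658 + 22.946696) = 10.0926 km
J: √((0.0202·111.32)² + (0.0018·72.69)²) = √(5.056490 + 0.017120) = 2.2525 km
K: √((-0.1351·111.32)² + (-0.0940·72.69)²) = √(226.181507 + 46.687976) = 16.5188 km
L: √((-0.1851·111.32)² + (0.0098·72.69)²) = √(424.579707 + 0.507460) = 20.6176 km
M: √((-0.0361·111.32)² + (-0.2208·72.69)²) = √(16.149564 + 257.600959) = 16.5454 km
N: √((0.0226·111.32)² + (-0.1903·72.69)²) = √(6.329411 + 191.349316) = 14.0598 km
O: √((0.0870·111.32)² + (-0.1866·72.69)²) = √(93.796126 + 183.980848) = 16.6666 km
Maximum: L at 20.6176 km.

L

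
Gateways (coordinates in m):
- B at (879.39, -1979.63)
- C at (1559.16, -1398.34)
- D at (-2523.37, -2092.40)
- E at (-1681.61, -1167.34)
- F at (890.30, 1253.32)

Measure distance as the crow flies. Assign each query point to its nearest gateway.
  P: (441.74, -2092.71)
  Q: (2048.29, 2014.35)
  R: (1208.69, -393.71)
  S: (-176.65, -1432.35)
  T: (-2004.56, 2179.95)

P at (441.74, -2092.71):
  B: √((437.65)² + (113.08)²) = √(191537.5225 + 12787.0864) = 452.02 m
  C: √((1117.42)² + (694.37)²) = √(1248627.4564 + 482149.6969) = 1315.59 m
  D: √((-2965.11)² + (0.31)²) = √(8791877.3121 + 0.0961) = 2965.11 m
  E: √((-2123.35)² + (925.37)²) = √(4508615.2225 + 856309.6369) = 2316.23 m
  F: √((448.56)² + (3346.03)²) = √(201206.0736 + 11195916.7609) = 3375.96 m
  → nearest: B (452.02 m)
Q at (2048.29, 2014.35):
  B: √((-1168.90)² + (-3993.98)²) = √(1366327.2100 + 15951876.2404) = 4161.51 m
  C: √((-489.13)² + (-3412.69)²) = √(239248.1569 + 11646453.0361) = 3447.56 m
  D: √((-4571.66)² + (-4106.75)²) = √(20900075.1556 + 16865395.5625) = 6145.36 m
  E: √((-3729.90)² + (-3181.69)²) = √(13912154.0100 + 10123151.2561) = 4902.58 m
  F: √((-1157.99)² + (-761.03)²) = √(1340940.8401 + 579166.6609) = 1385.68 m
  → nearest: F (1385.68 m)
R at (1208.69, -393.71):
  B: √((-329.30)² + (-1585.92)²) = √(108438.4900 + 2515142.2464) = 1619.75 m
  C: √((350.47)² + (-1004.63)²) = √(122829.2209 + 1009281.4369) = 1064.01 m
  D: √((-3732.06)² + (-1698.69)²) = √(13928271.8436 + 2885547.7161) = 4100.47 m
  E: √((-2890.30)² + (-773.63)²) = √(8353834.0900 + 598503.3769) = 2992.05 m
  F: √((-318.39)² + (1647.03)²) = √(101372.1921 + 2712707.8209) = 1677.52 m
  → nearest: C (1064.01 m)
S at (-176.65, -1432.35):
  B: √((1056.04)² + (-547.28)²) = √(1115220.4816 + 299515.3984) = 1189.43 m
  C: √((1735.81)² + (34.01)²) = √(3013036.3561 + 1156.6801) = 1736.14 m
  D: √((-2346.72)² + (-660.05)²) = √(5507094.7584 + 435666.0025) = 2437.78 m
  E: √((-1504.96)² + (265.01)²) = √(2264904.6016 + 70230.3001) = 1528.11 m
  F: √((1066.95)² + (2685.67)²) = √(1138382.3025 + 7212823.3489) = 2889.85 m
  → nearest: B (1189.43 m)
T at (-2004.56, 2179.95):
  B: √((2883.95)² + (-4159.58)²) = √(8317167.6025 + 17302105.7764) = 5061.55 m
  C: √((3563.72)² + (-3578.29)²) = √(12700100.2384 + 12804159.3241) = 5050.17 m
  D: √((-518.81)² + (-4272.35)²) = √(269163.8161 + 18252974.5225) = 4303.74 m
  E: √((322.95)² + (-3347.29)²) = √(104296.7025 + 11204350.3441) = 3362.83 m
  F: √((2894.86)² + (-926.63)²) = √(8380214.4196 + 858643.1569) = 3039.55 m
  → nearest: F (3039.55 m)

P→B; Q→F; R→C; S→B; T→F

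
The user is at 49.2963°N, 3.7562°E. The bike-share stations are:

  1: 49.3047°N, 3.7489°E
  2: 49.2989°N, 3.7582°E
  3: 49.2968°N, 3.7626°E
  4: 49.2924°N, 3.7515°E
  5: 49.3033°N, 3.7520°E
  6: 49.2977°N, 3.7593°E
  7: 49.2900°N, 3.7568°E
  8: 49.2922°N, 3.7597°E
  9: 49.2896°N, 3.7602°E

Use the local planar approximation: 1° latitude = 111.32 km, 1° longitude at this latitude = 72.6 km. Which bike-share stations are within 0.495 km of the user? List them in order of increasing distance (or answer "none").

Distances from 49.2963°N, 3.7562°E:
1: 1.0748 km
2: 0.3238 km
3: 0.4680 km
4: 0.5522 km
5: 0.8368 km
6: 0.2738 km
7: 0.7027 km
8: 0.5224 km
9: 0.8004 km
Threshold 0.495 km: 6 (0.2738 km), 2 (0.3238 km), 3 (0.4680 km) are within range.

6, 2, 3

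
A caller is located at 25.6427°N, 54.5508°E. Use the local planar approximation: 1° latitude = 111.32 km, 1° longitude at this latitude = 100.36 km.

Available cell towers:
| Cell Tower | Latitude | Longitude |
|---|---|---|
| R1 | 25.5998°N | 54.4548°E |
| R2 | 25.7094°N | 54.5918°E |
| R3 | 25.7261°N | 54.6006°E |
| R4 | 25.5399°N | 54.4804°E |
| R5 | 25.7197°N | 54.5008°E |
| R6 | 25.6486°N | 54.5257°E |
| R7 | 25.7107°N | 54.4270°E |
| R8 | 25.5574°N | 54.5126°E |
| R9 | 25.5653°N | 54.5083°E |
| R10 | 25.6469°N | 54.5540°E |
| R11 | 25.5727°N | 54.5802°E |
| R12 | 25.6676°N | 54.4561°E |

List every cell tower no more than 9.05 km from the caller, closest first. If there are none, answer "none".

Distances from 25.6427°N, 54.5508°E:
R1: √((-0.0429·111.32)² + (-0.0960·100.36)²) = √(22.806623 + 92.824746) = 10.7532 km
R2: √((0.0667·111.32)² + (0.0410·100.36)²) = √(55.131278 + 16.931250) = 8.4890 km
R3: √((0.0834·111.32)² + (0.0498·100.36)²) = √(86.194290 + 24.979284) = 10.5439 km
R4: √((-0.1028·111.32)² + (-0.0704·100.36)²) = √(130.958178 + 49.919086) = 13.4491 km
R5: √((0.0770·111.32)² + (-0.0500·100.36)²) = √(73.473012 + 25.180324) = 9.9324 km
R6: √((0.0059·111.32)² + (-0.0251·100.36)²) = √(0.431370 + 6.345542) = 2.6033 km
R7: √((0.0680·111.32)² + (-0.1238·100.36)²) = √(57.301266 + 154.369890) = 14.5489 km
R8: √((-0.0853·111.32)² + (-0.0382·100.36)²) = √(90.166343 + 14.697654) = 10.2403 km
R9: √((-0.0774·111.32)² + (-0.0425·100.36)²) = √(74.238351 + 18.192784) = 9.6141 km
R10: √((0.0042·111.32)² + (0.0032·100.36)²) = √(0.218597 + 0.103139) = 0.5672 km
R11: √((-0.0700·111.32)² + (0.0294·100.36)²) = √(60.721498 + 8.705946) = 8.3323 km
R12: √((0.0249·111.32)² + (-0.0947·100.36)²) = √(7.683252 + 90.327765) = 9.9001 km
Threshold 9.05 km: R10 (0.5672 km), R6 (2.6033 km), R11 (8.3323 km), R2 (8.4890 km) are within range.

R10, R6, R11, R2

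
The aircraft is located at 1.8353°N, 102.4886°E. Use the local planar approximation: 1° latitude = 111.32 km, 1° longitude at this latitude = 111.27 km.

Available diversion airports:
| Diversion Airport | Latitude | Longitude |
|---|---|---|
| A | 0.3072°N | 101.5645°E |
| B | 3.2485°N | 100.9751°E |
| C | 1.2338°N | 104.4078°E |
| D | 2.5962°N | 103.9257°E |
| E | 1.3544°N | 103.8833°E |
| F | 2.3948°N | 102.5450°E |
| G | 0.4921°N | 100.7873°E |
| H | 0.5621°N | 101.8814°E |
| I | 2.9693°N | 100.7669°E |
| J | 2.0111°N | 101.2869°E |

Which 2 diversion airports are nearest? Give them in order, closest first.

F, J

Distances from 1.8353°N, 102.4886°E:
A: √((-1.5281·111.32)² + (-0.9241·111.27)²) = √(28936.762964 + 10572.899805) = 198.7704 km
B: √((1.4132·111.32)² + (-1.5135·111.27)²) = √(24748.771894 + 28360.966487) = 230.4555 km
C: √((-0.6015·111.32)² + (1.9192·111.27)²) = √(4483.505003 + 45603.339407) = 223.8009 km
D: √((0.7609·111.32)² + (1.4371·111.27)²) = √(7174.663939 + 25569.966254) = 180.9548 km
E: √((-0.4809·111.32)² + (1.3947·111.27)²) = √(2865.866458 + 24083.398835) = 164.1623 km
F: √((0.5595·111.32)² + (0.0564·111.27)²) = √(3879.239355 + 39.383507) = 62.5989 km
G: √((-1.3432·111.32)² + (-1.7013·111.27)²) = √(22357.732802 + 35835.872282) = 241.2335 km
H: √((-1.2732·111.32)² + (-0.6072·111.27)²) = √(20088.136706 + 4564.778427) = 157.0125 km
I: √((1.1340·111.32)² + (-1.7217·111.27)²) = √(15935.749872 + 36700.428508) = 229.4258 km
J: √((0.1758·111.32)² + (-1.2017·111.27)²) = √(382.987092 + 17879.208890) = 135.1377 km
Sorted: F (62.5989 km) < J (135.1377 km) < H (157.0125 km) < E (164.1623 km) < …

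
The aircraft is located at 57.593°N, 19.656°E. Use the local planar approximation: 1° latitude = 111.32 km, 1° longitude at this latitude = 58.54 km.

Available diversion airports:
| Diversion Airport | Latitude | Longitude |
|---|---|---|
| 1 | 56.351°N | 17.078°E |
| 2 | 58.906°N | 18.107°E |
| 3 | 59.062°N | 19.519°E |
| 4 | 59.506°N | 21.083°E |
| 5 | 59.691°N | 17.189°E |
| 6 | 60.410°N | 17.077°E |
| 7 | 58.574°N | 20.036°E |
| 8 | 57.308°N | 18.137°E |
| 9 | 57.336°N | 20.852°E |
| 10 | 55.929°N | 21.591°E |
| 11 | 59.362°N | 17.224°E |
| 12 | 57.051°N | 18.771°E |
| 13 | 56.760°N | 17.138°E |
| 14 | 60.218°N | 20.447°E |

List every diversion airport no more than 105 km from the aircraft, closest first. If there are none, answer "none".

9, 12, 8

Distances from 57.593°N, 19.656°E:
1: 204.674 km
2: 172.007 km
3: 163.726 km
4: 228.754 km
5: 274.594 km
6: 348.039 km
7: 111.448 km
8: 94.412 km
9: 75.634 km
10: 217.126 km
11: 242.999 km
12: 79.526 km
13: 174.145 km
14: 295.861 km
Threshold 105 km: 9 (75.634 km), 12 (79.526 km), 8 (94.412 km) are within range.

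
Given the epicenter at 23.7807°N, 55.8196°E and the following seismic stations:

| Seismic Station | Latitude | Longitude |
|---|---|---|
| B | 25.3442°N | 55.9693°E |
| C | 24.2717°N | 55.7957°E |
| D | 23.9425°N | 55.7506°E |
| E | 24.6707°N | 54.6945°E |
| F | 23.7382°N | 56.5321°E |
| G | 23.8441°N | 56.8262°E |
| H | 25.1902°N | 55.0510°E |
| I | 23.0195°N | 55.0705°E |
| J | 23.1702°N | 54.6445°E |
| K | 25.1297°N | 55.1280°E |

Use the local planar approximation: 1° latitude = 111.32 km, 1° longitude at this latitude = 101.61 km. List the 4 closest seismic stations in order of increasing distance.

Distances from 23.7807°N, 55.8196°E:
B: 174.7122 km
C: 54.7120 km
D: 19.3280 km
E: 151.2786 km
F: 72.5515 km
G: 102.5238 km
H: 175.2671 km
I: 113.9034 km
J: 137.3881 km
K: 165.7999 km
Sorted: D (19.3280 km) < C (54.7120 km) < F (72.5515 km) < G (102.5238 km) < I (113.9034 km) < J (137.3881 km) < …

D, C, F, G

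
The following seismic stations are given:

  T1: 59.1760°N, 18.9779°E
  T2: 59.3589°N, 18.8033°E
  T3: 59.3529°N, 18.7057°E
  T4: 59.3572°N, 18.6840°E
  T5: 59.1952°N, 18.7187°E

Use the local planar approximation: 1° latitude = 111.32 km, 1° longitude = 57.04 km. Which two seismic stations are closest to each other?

T3 and T4

Pairwise distances:
T1–T2: 22.6657 km
T1–T3: 25.0771 km
T1–T4: 26.2280 km
T1–T5: 14.9385 km
T2–T3: 5.6070 km
T2–T4: 6.8075 km
T2–T5: 18.8512 km
T3–T4: 1.3271 km
T3–T5: 17.5708 km
T4–T5: 18.1421 km
Closest pair: T3–T4 at 1.3271 km.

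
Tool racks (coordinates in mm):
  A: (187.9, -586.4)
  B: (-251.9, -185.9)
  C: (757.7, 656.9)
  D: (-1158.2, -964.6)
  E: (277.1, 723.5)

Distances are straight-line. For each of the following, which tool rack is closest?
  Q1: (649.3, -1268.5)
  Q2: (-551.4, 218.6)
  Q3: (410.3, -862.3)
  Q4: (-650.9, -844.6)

Q1 at (649.3, -1268.5):
  A: √((-461.4)² + (682.1)²) = √(212889.960 + 465260.410) = 823.5 mm
  B: √((-901.2)² + (1082.6)²) = √(812161.440 + 1172022.760) = 1408.6 mm
  C: √((108.4)² + (1925.4)²) = √(11750.560 + 3707165.160) = 1928.4 mm
  D: √((-1807.5)² + (303.9)²) = √(3267056.250 + 92355.210) = 1832.9 mm
  E: √((-372.2)² + (1992.0)²) = √(138532.840 + 3968064.000) = 2026.5 mm
  → nearest: A (823.5 mm)
Q2 at (-551.4, 218.6):
  A: √((739.3)² + (-805.0)²) = √(546564.490 + 648025.000) = 1093.0 mm
  B: √((299.5)² + (-404.5)²) = √(89700.250 + 163620.250) = 503.3 mm
  C: √((1309.1)² + (438.3)²) = √(1713742.810 + 192106.890) = 1380.5 mm
  D: √((-606.8)² + (-1183.2)²) = √(368206.240 + 1399962.240) = 1329.7 mm
  E: √((828.5)² + (504.9)²) = √(686412.250 + 254924.010) = 970.2 mm
  → nearest: B (503.3 mm)
Q3 at (410.3, -862.3):
  A: √((-222.4)² + (275.9)²) = √(49461.760 + 76120.810) = 354.4 mm
  B: √((-662.2)² + (676.4)²) = √(438508.840 + 457516.960) = 946.6 mm
  C: √((347.4)² + (1519.2)²) = √(120686.760 + 2307968.640) = 1558.4 mm
  D: √((-1568.5)² + (-102.3)²) = √(2460192.250 + 10465.290) = 1571.8 mm
  E: √((-133.2)² + (1585.8)²) = √(17742.240 + 2514761.640) = 1591.4 mm
  → nearest: A (354.4 mm)
Q4 at (-650.9, -844.6):
  A: √((838.8)² + (258.2)²) = √(703585.440 + 66667.240) = 877.6 mm
  B: √((399.0)² + (658.7)²) = √(159201.000 + 433885.690) = 770.1 mm
  C: √((1408.6)² + (1501.5)²) = √(1984153.960 + 2254502.250) = 2058.8 mm
  D: √((-507.3)² + (-120.0)²) = √(257353.290 + 14400.000) = 521.3 mm
  E: √((928.0)² + (1568.1)²) = √(861184.000 + 2458937.610) = 1822.1 mm
  → nearest: D (521.3 mm)

Q1→A; Q2→B; Q3→A; Q4→D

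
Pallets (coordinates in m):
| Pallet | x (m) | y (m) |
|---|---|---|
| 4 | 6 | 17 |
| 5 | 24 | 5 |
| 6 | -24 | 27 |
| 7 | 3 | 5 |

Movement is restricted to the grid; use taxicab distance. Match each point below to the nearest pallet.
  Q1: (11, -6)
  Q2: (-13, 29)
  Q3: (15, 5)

Q1→7; Q2→6; Q3→5

Q1 at (11, -6):
  4: 28 m
  5: 24 m
  6: 68 m
  7: 19 m
  → nearest: 7 (19 m)
Q2 at (-13, 29):
  4: 31 m
  5: 61 m
  6: 13 m
  7: 40 m
  → nearest: 6 (13 m)
Q3 at (15, 5):
  4: 21 m
  5: 9 m
  6: 61 m
  7: 12 m
  → nearest: 5 (9 m)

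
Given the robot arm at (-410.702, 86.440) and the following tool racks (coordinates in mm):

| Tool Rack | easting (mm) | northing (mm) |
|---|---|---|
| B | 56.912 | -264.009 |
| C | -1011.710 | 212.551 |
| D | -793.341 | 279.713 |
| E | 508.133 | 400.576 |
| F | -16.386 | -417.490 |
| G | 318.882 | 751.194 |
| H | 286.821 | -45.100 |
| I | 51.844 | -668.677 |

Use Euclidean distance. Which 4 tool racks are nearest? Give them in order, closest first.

Distances from (-410.702, 86.440):
B: √((467.614)² + (-350.449)²) = √(218662.85300 + 122814.50160) = 584.361 mm
C: √((-601.008)² + (126.111)²) = √(361210.61606 + 15903.98432) = 614.097 mm
D: √((-382.639)² + (193.273)²) = √(146412.60432 + 37354.45253) = 428.681 mm
E: √((918.835)² + (314.136)²) = √(844257.75723 + 98681.42650) = 971.051 mm
F: √((394.316)² + (-503.930)²) = √(155485.10786 + 253945.44490) = 639.868 mm
G: √((729.584)² + (664.754)²) = √(532292.81306 + 441897.88052) = 987.011 mm
H: √((697.523)² + (-131.540)²) = √(486538.33553 + 17302.77160) = 709.818 mm
I: √((462.546)² + (-755.117)²) = √(213948.80212 + 570201.68369) = 885.523 mm
Sorted: D (428.681 mm) < B (584.361 mm) < C (614.097 mm) < F (639.868 mm) < H (709.818 mm) < I (885.523 mm) < …

D, B, C, F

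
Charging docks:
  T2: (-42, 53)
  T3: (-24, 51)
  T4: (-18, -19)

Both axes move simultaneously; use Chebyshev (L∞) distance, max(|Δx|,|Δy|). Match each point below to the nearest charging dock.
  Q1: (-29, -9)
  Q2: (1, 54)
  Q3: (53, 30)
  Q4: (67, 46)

Q1→T4; Q2→T3; Q3→T4; Q4→T4

Q1 at (-29, -9):
  T2: 62
  T3: 60
  T4: 11
  → nearest: T4 (11)
Q2 at (1, 54):
  T2: 43
  T3: 25
  T4: 73
  → nearest: T3 (25)
Q3 at (53, 30):
  T2: 95
  T3: 77
  T4: 71
  → nearest: T4 (71)
Q4 at (67, 46):
  T2: 109
  T3: 91
  T4: 85
  → nearest: T4 (85)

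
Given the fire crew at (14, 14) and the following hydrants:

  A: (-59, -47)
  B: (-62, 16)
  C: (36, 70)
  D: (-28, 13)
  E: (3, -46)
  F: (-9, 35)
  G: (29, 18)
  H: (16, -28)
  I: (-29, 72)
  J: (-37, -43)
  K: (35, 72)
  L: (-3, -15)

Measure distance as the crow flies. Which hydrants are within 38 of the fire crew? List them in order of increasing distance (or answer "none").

G, F, L

Distances from (14, 14):
A: √((-73)² + (-61)²) = √(5329.0000 + 3721.0000) = 95.13
B: √((-76)² + (2)²) = √(5776.0000 + 4.0000) = 76.03
C: √((22)² + (56)²) = √(484.0000 + 3136.0000) = 60.17
D: √((-42)² + (-1)²) = √(1764.0000 + 1.0000) = 42.01
E: √((-11)² + (-60)²) = √(121.0000 + 3600.0000) = 61.00
F: √((-23)² + (21)²) = √(529.0000 + 441.0000) = 31.14
G: √((15)² + (4)²) = √(225.0000 + 16.0000) = 15.52
H: √((2)² + (-42)²) = √(4.0000 + 1764.0000) = 42.05
I: √((-43)² + (58)²) = √(1849.0000 + 3364.0000) = 72.20
J: √((-51)² + (-57)²) = √(2601.0000 + 3249.0000) = 76.49
K: √((21)² + (58)²) = √(441.0000 + 3364.0000) = 61.68
L: √((-17)² + (-29)²) = √(289.0000 + 841.0000) = 33.62
Threshold 38: G (15.52), F (31.14), L (33.62) are within range.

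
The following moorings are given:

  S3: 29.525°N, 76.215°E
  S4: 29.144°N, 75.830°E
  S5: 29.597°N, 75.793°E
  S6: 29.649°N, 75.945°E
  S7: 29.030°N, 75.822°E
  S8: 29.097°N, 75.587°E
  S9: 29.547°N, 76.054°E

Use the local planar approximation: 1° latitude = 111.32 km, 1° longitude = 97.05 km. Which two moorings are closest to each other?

S4 and S7

Pairwise distances:
S3–S4: √((-0.381·111.32)² + (-0.385·97.05)²) = √(1798.85578 + 1396.08718) = 56.524 km
S3–S5: √((0.072·111.32)² + (-0.422·97.05)²) = √(64.24087 + 1677.32022) = 41.732 km
S3–S6: √((0.124·111.32)² + (-0.270·97.05)²) = √(190.54158 + 686.62341) = 29.617 km
S3–S7: √((-0.495·111.32)² + (-0.393·97.05)²) = √(3036.38469 + 1454.70918) = 67.016 km
S3–S8: √((-0.428·111.32)² + (-0.628·97.05)²) = √(2270.04221 + 3714.58557) = 77.360 km
S3–S9: √((0.022·111.32)² + (-0.161·97.05)²) = √(5.99780 + 244.14219) = 15.816 km
S4–S5: √((0.453·111.32)² + (-0.037·97.05)²) = √(2542.97915 + 12.89420) = 50.556 km
S4–S6: √((0.505·111.32)² + (0.115·97.05)²) = √(3160.30612 + 124.56234) = 57.314 km
S4–S7: √((-0.114·111.32)² + (-0.008·97.05)²) = √(161.04828 + 0.60280) = 12.714 km
S4–S8: √((-0.047·111.32)² + (-0.243·97.05)²) = √(27.37424 + 556.16496) = 24.157 km
S4–S9: √((0.403·111.32)² + (0.224·97.05)²) = √(2012.59546 + 472.59282) = 49.852 km
S5–S6: √((0.052·111.32)² + (0.152·97.05)²) = √(33.50835 + 217.60970) = 15.847 km
S5–S7: √((-0.567·111.32)² + (0.029·97.05)²) = √(3983.93747 + 7.92113) = 63.181 km
S5–S8: √((-0.500·111.32)² + (-0.206·97.05)²) = √(3098.03560 + 399.69206) = 59.142 km
S5–S9: √((-0.050·111.32)² + (0.261·97.05)²) = √(30.98036 + 641.61143) = 25.934 km
S6–S7: √((-0.619·111.32)² + (-0.123·97.05)²) = √(4748.18567 + 142.49555) = 69.933 km
S6–S8: √((-0.552·111.32)² + (-0.358·97.05)²) = √(3775.93536 + 1207.13859) = 70.591 km
S6–S9: √((-0.102·111.32)² + (0.109·97.05)²) = √(128.92785 + 111.90360) = 15.519 km
S7–S8: √((0.067·111.32)² + (-0.235·97.05)²) = √(55.62833 + 520.14785) = 23.995 km
S7–S9: √((0.517·111.32)² + (0.232·97.05)²) = √(3312.28335 + 506.95224) = 61.800 km
S8–S9: √((0.450·111.32)² + (0.467·97.05)²) = √(2509.40884 + 2054.11541) = 67.554 km
Closest pair: S4–S7 at 12.714 km.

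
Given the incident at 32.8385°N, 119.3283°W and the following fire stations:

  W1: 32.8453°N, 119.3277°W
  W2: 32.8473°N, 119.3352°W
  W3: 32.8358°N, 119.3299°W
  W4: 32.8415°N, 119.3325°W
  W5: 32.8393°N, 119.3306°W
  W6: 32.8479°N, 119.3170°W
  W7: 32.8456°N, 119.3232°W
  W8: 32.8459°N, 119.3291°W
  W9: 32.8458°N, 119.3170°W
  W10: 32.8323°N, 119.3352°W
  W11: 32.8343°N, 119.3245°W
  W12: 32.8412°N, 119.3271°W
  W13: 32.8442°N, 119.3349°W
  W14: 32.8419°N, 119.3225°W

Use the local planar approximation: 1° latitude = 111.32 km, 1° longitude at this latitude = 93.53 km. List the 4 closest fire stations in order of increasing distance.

W5, W12, W3, W4

Distances from 32.8385°N, 119.3283°W:
W1: √((0.0068·111.32)² + (0.0006·93.53)²) = √(0.573013 + 0.003149) = 0.7591 km
W2: √((0.0088·111.32)² + (-0.0069·93.53)²) = √(0.959648 + 0.416486) = 1.1731 km
W3: √((-0.0027·111.32)² + (-0.0016·93.53)²) = √(0.090339 + 0.022395) = 0.3358 km
W4: √((0.0030·111.32)² + (-0.0042·93.53)²) = √(0.111529 + 0.154312) = 0.5156 km
W5: √((0.0008·111.32)² + (-0.0023·93.53)²) = √(0.007931 + 0.046276) = 0.2328 km
W6: √((0.0094·111.32)² + (0.0113·93.53)²) = √(1.094970 + 1.117014) = 1.4873 km
W7: √((0.0071·111.32)² + (0.0051·93.53)²) = √(0.624688 + 0.227532) = 0.9232 km
W8: √((0.0074·111.32)² + (-0.0008·93.53)²) = √(0.678594 + 0.005599) = 0.8272 km
W9: √((0.0073·111.32)² + (0.0113·93.53)²) = √(0.660377 + 1.117014) = 1.3332 km
W10: √((-0.0062·111.32)² + (-0.0069·93.53)²) = √(0.476354 + 0.416486) = 0.9449 km
W11: √((-0.0042·111.32)² + (0.0038·93.53)²) = √(0.218597 + 0.126319) = 0.5873 km
W12: √((0.0027·111.32)² + (0.0012·93.53)²) = √(0.090339 + 0.012597) = 0.3208 km
W13: √((0.0057·111.32)² + (-0.0066·93.53)²) = √(0.402621 + 0.381057) = 0.8853 km
W14: √((0.0034·111.32)² + (0.0058·93.53)²) = √(0.143253 + 0.294278) = 0.6615 km
Sorted: W5 (0.2328 km) < W12 (0.3208 km) < W3 (0.3358 km) < W4 (0.5156 km) < W11 (0.5873 km) < W14 (0.6615 km) < …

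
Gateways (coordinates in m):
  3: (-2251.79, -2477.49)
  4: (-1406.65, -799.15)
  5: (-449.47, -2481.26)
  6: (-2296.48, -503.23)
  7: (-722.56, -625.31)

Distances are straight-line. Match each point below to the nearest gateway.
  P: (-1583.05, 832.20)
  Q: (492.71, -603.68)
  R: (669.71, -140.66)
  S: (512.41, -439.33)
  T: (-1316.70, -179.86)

P→6; Q→7; R→7; S→7; T→4

P at (-1583.05, 832.20):
  3: 3376.58 m
  4: 1640.86 m
  5: 3502.00 m
  6: 1514.05 m
  7: 1692.57 m
  → nearest: 6 (1514.05 m)
Q at (492.71, -603.68):
  3: 3323.17 m
  4: 1909.39 m
  5: 2100.72 m
  6: 2791.00 m
  7: 1215.46 m
  → nearest: 7 (1215.46 m)
R at (669.71, -140.66):
  3: 3741.11 m
  4: 2178.27 m
  5: 2594.41 m
  6: 2988.27 m
  7: 1474.21 m
  → nearest: 7 (1474.21 m)
S at (512.41, -439.33):
  3: 3434.37 m
  4: 1952.50 m
  5: 2257.14 m
  6: 2809.62 m
  7: 1248.90 m
  → nearest: 7 (1248.90 m)
T at (-1316.70, -179.86):
  3: 2480.62 m
  4: 625.79 m
  5: 2459.38 m
  6: 1031.76 m
  7: 742.58 m
  → nearest: 4 (625.79 m)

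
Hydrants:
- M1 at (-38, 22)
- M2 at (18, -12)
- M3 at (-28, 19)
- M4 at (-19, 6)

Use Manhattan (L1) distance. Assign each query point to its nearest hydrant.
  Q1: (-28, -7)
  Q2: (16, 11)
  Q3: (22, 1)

Q1 at (-28, -7):
  M1: |-10| + |29| = 10 + 29 = 39
  M2: |46| + |-5| = 46 + 5 = 51
  M3: |0| + |26| = 0 + 26 = 26
  M4: |9| + |13| = 9 + 13 = 22
  → nearest: M4 (22)
Q2 at (16, 11):
  M1: |-54| + |11| = 54 + 11 = 65
  M2: |2| + |-23| = 2 + 23 = 25
  M3: |-44| + |8| = 44 + 8 = 52
  M4: |-35| + |-5| = 35 + 5 = 40
  → nearest: M2 (25)
Q3 at (22, 1):
  M1: |-60| + |21| = 60 + 21 = 81
  M2: |-4| + |-13| = 4 + 13 = 17
  M3: |-50| + |18| = 50 + 18 = 68
  M4: |-41| + |5| = 41 + 5 = 46
  → nearest: M2 (17)

Q1→M4; Q2→M2; Q3→M2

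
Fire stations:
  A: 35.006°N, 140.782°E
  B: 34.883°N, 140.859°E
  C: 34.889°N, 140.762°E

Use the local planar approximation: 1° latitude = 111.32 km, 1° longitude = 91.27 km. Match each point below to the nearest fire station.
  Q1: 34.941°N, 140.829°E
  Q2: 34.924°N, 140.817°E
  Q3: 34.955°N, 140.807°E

Q1→B; Q2→B; Q3→A

Q1 at 34.941°N, 140.829°E:
  A: √((0.065·111.32)² + (-0.047·91.27)²) = √(52.35680 + 18.40144) = 8.412 km
  B: √((-0.058·111.32)² + (0.030·91.27)²) = √(41.68717 + 7.49719) = 7.013 km
  C: √((-0.052·111.32)² + (-0.067·91.27)²) = √(33.50835 + 37.39433) = 8.420 km
  → nearest: B (7.013 km)
Q2 at 34.924°N, 140.817°E:
  A: √((0.082·111.32)² + (-0.035·91.27)²) = √(83.32477 + 10.20451) = 9.671 km
  B: √((-0.041·111.32)² + (0.042·91.27)²) = √(20.83119 + 14.69450) = 5.960 km
  C: √((-0.035·111.32)² + (-0.055·91.27)²) = √(15.18037 + 25.19889) = 6.354 km
  → nearest: B (5.960 km)
Q3 at 34.955°N, 140.807°E:
  A: √((0.051·111.32)² + (-0.025·91.27)²) = √(32.23196 + 5.20638) = 6.119 km
  B: √((-0.072·111.32)² + (0.052·91.27)²) = √(64.24087 + 22.52490) = 9.315 km
  C: √((-0.066·111.32)² + (-0.045·91.27)²) = √(53.98017 + 16.86868) = 8.417 km
  → nearest: A (6.119 km)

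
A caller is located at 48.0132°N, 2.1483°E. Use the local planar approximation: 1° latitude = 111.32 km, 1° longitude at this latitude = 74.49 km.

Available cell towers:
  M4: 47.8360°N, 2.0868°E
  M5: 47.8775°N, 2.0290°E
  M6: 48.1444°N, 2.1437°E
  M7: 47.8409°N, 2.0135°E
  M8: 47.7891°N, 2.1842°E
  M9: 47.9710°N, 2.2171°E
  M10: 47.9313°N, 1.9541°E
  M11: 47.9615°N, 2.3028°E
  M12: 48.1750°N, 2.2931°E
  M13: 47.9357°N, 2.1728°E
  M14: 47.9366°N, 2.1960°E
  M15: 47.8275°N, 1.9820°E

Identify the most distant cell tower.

Distances from 48.0132°N, 2.1483°E:
M4: √((-0.1772·111.32)² + (-0.0615·74.49)²) = √(389.111289 + 20.986798) = 20.2509 km
M5: √((-0.1357·111.32)² + (-0.1193·74.49)²) = √(228.194982 + 78.972673) = 17.5262 km
M6: √((0.1312·111.32)² + (-0.0046·74.49)²) = √(213.311400 + 0.117412) = 14.6092 km
M7: √((-0.1723·111.32)² + (-0.1348·74.49)²) = √(367.889125 + 100.826742) = 21.6498 km
M8: √((-0.2241·111.32)² + (0.0359·74.49)²) = √(622.343429 + 7.151298) = 25.0897 km
M9: √((-0.0422·111.32)² + (0.0688·74.49)²) = √(22.068423 + 26.264723) = 6.9522 km
M10: √((-0.0819·111.32)² + (-0.1942·74.49)²) = √(83.121658 + 209.263941) = 17.0993 km
M11: √((-0.0517·111.32)² + (0.1545·74.49)²) = √(33.122833 + 132.450291) = 12.8675 km
M12: √((0.1618·111.32)² + (0.1448·74.49)²) = √(324.416870 + 116.341075) = 20.9942 km
M13: √((-0.0775·111.32)² + (0.0245·74.49)²) = √(74.430305 + 3.330643) = 8.8182 km
M14: √((-0.0766·111.32)² + (0.0477·74.49)²) = √(72.711639 + 12.625038) = 9.2378 km
M15: √((-0.1857·111.32)² + (-0.1663·74.49)²) = √(427.336711 + 153.454789) = 24.0996 km
Maximum: M8 at 25.0897 km.

M8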